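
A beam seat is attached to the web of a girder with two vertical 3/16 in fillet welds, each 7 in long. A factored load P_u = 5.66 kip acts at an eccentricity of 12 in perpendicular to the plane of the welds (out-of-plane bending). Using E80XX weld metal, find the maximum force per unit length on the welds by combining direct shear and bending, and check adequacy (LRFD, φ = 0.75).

f_max ≈ 4.18 kip/in; adequate

E80XX → F_EXX = 80 ksi.
L_w = 2 × 7 = 14 in; section modulus (unit throat) S = 2 × L²/6 = 16.33 in².
Direct shear f_v = P/L_w = 5.66/14 = 0.4043 kip/in.
Moment M = P × e = 5.66 × 12 = 67.92 kip·in; bending f_b = M/S = 4.158 kip/in.
f_max = √(f_v² + f_b²) = √(0.4043² + 4.158²) = 4.178 kip/in.
φr_n = 0.75 × 0.6 × 80 × (0.707 × 0.1875) = 4.772 kip/in → adequate.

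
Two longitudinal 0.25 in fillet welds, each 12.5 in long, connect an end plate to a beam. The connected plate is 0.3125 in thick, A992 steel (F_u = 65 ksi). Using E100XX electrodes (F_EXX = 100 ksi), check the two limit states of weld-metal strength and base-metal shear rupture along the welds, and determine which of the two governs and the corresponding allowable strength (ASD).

t_e = 0.707 × 0.25 = 0.1767 in; L = 25 in.
Weld metal: R_n/Ω = (1/2.0) × 0.6 × 100 × 0.1767 × 25 = 132.6 kip.
Base metal (shear rupture): R_n/Ω = (1/2.0) × 0.6 × 65 × 0.3125 × 25 = 152.3 kip.
Governing: weld metal.

R_n/Ω ≈ 133 kip (weld metal governs)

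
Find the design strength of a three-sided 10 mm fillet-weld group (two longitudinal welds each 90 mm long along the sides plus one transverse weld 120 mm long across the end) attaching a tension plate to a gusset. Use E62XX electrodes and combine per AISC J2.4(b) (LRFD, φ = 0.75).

E62XX → F_EXX = 620 MPa.
t_e = 0.707 × 10 = 7.07 mm.
R_nwl = 0.6 × 620 × 7.07 × 180 × 10⁻³ = 473.4 kN (longitudinal, 2 welds).
R_nwt = 0.6 × 620 × 7.07 × 120 × 10⁻³ = 315.6 kN (transverse, base value).
(i) R_nwl + R_nwt = 789 kN; (ii) 0.85 R_nwl + 1.5 R_nwt = 875.8 kN.
R_n = max = 875.8 kN [governs: (ii)]; φR_n = 656.9 kN.

φR_n ≈ 657 kN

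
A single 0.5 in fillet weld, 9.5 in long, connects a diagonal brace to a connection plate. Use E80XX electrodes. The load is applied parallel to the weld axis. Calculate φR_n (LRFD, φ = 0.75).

E80XX → F_EXX = 80 ksi.
Effective throat t_e = 0.707 × 0.5 = 0.3535 in.
Total length L = 9.5 in; A_we = 0.3535 × 9.5 = 3.358 in².
F_nw = 0.6 F_EXX = 0.6 × 80 = 48 ksi.
φR_n = 0.75 × 48 × 3.358 = 120.9 kip.

φR_n ≈ 121 kip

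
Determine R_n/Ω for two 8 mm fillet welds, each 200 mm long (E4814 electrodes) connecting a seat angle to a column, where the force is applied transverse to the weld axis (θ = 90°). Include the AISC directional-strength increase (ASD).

R_n/Ω ≈ 489 kN

E48XX → F_EXX = 480 MPa.
t_e = 0.707 × 8 = 5.656 mm; A_we = 5.656 × 400 = 2262 mm².
Directional factor: 1.0 + 0.5 sin^1.5(90°) = 1.5.
F_nw = 0.6 × 480 × 1.5 = 432 MPa.
R_n/Ω = (432 × 2262) / 2.0 × 10⁻³ = 488.7 kN.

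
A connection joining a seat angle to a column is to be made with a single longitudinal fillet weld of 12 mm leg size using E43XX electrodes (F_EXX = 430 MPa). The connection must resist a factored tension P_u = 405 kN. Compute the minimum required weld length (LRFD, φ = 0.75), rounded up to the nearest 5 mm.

Throat t_e = 0.707 × 12 = 8.484 mm.
φr_n = 0.75 × 0.6 × 430 × 8.484 × 10⁻³ = 1.642 kN/mm.
L_req = P_u / φr_n = 405 / 1.642 = 246.7 mm total.
Round up → use L = 250 mm.

L = 250 mm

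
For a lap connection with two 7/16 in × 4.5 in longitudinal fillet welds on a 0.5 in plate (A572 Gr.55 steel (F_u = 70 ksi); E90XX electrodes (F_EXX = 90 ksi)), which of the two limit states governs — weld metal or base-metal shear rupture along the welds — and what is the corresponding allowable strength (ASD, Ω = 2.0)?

t_e = 0.707 × 0.4375 = 0.3093 in; L = 9 in.
Weld metal: R_n/Ω = (1/2.0) × 0.6 × 90 × 0.3093 × 9 = 75.16 kip.
Base metal (shear rupture): R_n/Ω = (1/2.0) × 0.6 × 70 × 0.5 × 9 = 94.5 kip.
Governing: weld metal.

R_n/Ω ≈ 75.2 kip (weld metal governs)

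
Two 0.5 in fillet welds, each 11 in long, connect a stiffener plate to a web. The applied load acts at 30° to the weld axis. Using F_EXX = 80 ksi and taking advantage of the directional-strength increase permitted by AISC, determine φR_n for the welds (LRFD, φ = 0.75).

φR_n ≈ 329 kips

t_e = 0.707 × 0.5 = 0.3535 in; A_we = 0.3535 × 22 = 7.777 in².
Directional factor: 1.0 + 0.5 sin^1.5(30°) = 1.177.
F_nw = 0.6 × 80 × 1.177 = 56.49 ksi.
φR_n = 0.75 × 56.49 × 7.777 = 329.5 kips.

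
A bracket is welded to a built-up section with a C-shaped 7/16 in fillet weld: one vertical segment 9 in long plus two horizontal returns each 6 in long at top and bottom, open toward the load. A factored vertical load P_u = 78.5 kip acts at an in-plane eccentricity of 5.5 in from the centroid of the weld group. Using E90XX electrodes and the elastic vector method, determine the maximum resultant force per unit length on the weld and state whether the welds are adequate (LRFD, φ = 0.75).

E90XX → F_EXX = 90 ksi.
Total weld length L_w = 21 in. Treat welds as unit-width lines.
Centroid: x̄ = 2×6×3 / 21 = 1.714 in from the vertical weld.
Polar moment about centroid: J = I_x + I_y = [9³/12 + 2×6×4.5²] + [9×1.714² + 2(6³/12 + 6×1.286²)] = 386 in³.
Direct shear f_v = P/L_w = 78.5 / 21 = 3.738 kip/in (vertical).
Torsion M = P·e = 78.5 × 5.5 = 431.75 kip·in.
Critical point at (x, y) = (4.286, 4.5) from centroid. f_tx = M·y/J = 5.033 kip/in; f_ty = M·x/J = 4.793 kip/in.
Resultant f_max = √[f_tx² + (f_v + f_ty)²] = √[5.033² + (3.738 + 4.793)²] = 9.905 kip/in.
Capacity per unit length: φr_n = 0.75 × 0.6 × 90 × (0.707 × 0.4375) = 12.53 kip/in.
9.905 ≤ 12.53 → adequate.

f_max ≈ 9.91 kip/in; adequate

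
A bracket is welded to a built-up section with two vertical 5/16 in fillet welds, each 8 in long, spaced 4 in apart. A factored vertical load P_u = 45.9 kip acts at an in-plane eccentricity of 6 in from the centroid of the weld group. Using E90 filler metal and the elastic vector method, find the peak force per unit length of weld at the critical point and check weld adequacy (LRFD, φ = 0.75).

f_max ≈ 9.87 kip/in; NOT adequate

E90XX → F_EXX = 90 ksi.
Total weld length L_w = 16 in. Treat welds as unit-width lines.
Polar moment about centroid: J = 2[d³/12 + d(b/2)²] = 2[8³/12 + 8×2²] = 149.3 in³.
Direct shear f_v = P/L_w = 45.9 / 16 = 2.869 kip/in (vertical).
Torsion M = P·e = 45.9 × 6 = 275.4 kip·in.
Critical point at (x, y) = (2, 4) from centroid. f_tx = M·y/J = 7.377 kip/in; f_ty = M·x/J = 3.688 kip/in.
Resultant f_max = √[f_tx² + (f_v + f_ty)²] = √[7.377² + (2.869 + 3.688)²] = 9.87 kip/in.
Capacity per unit length: φr_n = 0.75 × 0.6 × 90 × (0.707 × 0.3125) = 8.948 kip/in.
9.87 > 8.948 → NOT adequate.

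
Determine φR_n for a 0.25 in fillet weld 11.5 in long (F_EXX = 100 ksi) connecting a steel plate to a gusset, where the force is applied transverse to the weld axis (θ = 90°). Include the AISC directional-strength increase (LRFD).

t_e = 0.707 × 0.25 = 0.1767 in; A_we = 0.1767 × 11.5 = 2.033 in².
Directional factor: 1.0 + 0.5 sin^1.5(90°) = 1.5.
F_nw = 0.6 × 100 × 1.5 = 90 ksi.
φR_n = 0.75 × 90 × 2.033 = 137.2 kip.

φR_n ≈ 137 kip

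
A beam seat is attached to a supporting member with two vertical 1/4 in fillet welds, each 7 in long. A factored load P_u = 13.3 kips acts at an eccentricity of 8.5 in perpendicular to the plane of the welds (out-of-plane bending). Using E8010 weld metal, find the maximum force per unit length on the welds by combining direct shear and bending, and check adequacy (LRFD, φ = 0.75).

E80XX → F_EXX = 80 ksi.
L_w = 2 × 7 = 14 in; section modulus (unit throat) S = 2 × L²/6 = 16.33 in².
Direct shear f_v = P/L_w = 13.3/14 = 0.95 kip/in.
Moment M = P × e = 13.3 × 8.5 = 113.05 kip·in; bending f_b = M/S = 6.921 kip/in.
f_max = √(f_v² + f_b²) = √(0.95² + 6.921²) = 6.986 kip/in.
φr_n = 0.75 × 0.6 × 80 × (0.707 × 0.25) = 6.363 kip/in → NOT adequate.

f_max ≈ 6.99 kip/in; NOT adequate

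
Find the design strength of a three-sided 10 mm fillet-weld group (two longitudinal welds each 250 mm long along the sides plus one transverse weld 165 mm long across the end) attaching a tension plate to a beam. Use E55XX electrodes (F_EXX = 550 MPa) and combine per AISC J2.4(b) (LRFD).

φR_n ≈ 1180 kN

t_e = 0.707 × 10 = 7.07 mm.
R_nwl = 0.6 × 550 × 7.07 × 500 × 10⁻³ = 1167 kN (longitudinal, 2 welds).
R_nwt = 0.6 × 550 × 7.07 × 165 × 10⁻³ = 385 kN (transverse, base value).
(i) R_nwl + R_nwt = 1552 kN; (ii) 0.85 R_nwl + 1.5 R_nwt = 1569 kN.
R_n = max = 1569 kN [governs: (ii)]; φR_n = 1177 kN.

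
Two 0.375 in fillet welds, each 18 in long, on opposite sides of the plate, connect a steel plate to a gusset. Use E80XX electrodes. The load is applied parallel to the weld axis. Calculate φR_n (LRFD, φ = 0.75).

E80XX → F_EXX = 80 ksi.
Effective throat t_e = 0.707 × 0.375 = 0.2651 in.
Total length L = 36 in; A_we = 0.2651 × 36 = 9.544 in².
F_nw = 0.6 F_EXX = 0.6 × 80 = 48 ksi.
φR_n = 0.75 × 48 × 9.544 = 343.6 kips.

φR_n ≈ 344 kips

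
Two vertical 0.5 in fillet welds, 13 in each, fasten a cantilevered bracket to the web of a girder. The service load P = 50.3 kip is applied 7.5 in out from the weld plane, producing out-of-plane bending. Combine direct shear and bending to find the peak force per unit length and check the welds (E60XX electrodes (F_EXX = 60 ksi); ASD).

f_max ≈ 6.97 kip/in; NOT adequate

L_w = 2 × 13 = 26 in; section modulus (unit throat) S = 2 × L²/6 = 56.33 in².
Direct shear f_v = P/L_w = 50.3/26 = 1.935 kip/in.
Moment M = P × e = 50.3 × 7.5 = 377.25 kip·in; bending f_b = M/S = 6.697 kip/in.
f_max = √(f_v² + f_b²) = √(1.935² + 6.697²) = 6.971 kip/in.
r_n/Ω = (1/2.0) × 0.6 × 60 × (0.707 × 0.5) = 6.363 kip/in → NOT adequate.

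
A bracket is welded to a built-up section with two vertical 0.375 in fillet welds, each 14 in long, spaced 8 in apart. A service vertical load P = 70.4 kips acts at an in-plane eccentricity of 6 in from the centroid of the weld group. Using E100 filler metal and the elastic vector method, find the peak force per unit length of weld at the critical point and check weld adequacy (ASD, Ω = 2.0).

E100XX → F_EXX = 100 ksi.
Total weld length L_w = 28 in. Treat welds as unit-width lines.
Polar moment about centroid: J = 2[d³/12 + d(b/2)²] = 2[14³/12 + 14×4²] = 905.3 in³.
Direct shear f_v = P/L_w = 70.4 / 28 = 2.514 kip/in (vertical).
Torsion M = P·e = 70.4 × 6 = 422.4 kip·in.
Critical point at (x, y) = (4, 7) from centroid. f_tx = M·y/J = 3.266 kip/in; f_ty = M·x/J = 1.866 kip/in.
Resultant f_max = √[f_tx² + (f_v + f_ty)²] = √[3.266² + (2.514 + 1.866)²] = 5.464 kip/in.
Capacity per unit length: r_n/Ω = (1/2.0) × 0.6 × 100 × (0.707 × 0.375) = 7.954 kip/in.
5.464 ≤ 7.954 → adequate.

f_max ≈ 5.46 kip/in; adequate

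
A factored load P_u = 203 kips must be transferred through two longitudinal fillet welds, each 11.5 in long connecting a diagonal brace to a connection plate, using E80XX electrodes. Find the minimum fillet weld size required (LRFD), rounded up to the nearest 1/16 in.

w = 3/8 in

E80XX → F_EXX = 80 ksi.
Total weld length L = 23 in.
Required throat t_e = P_u / (φ × 0.6 F_EXX × L) = 203 / (0.75 × 0.6 × 80 × 23) = 0.2452 in.
Required leg w = t_e / 0.707 = 0.3468 in → use 3/8 in.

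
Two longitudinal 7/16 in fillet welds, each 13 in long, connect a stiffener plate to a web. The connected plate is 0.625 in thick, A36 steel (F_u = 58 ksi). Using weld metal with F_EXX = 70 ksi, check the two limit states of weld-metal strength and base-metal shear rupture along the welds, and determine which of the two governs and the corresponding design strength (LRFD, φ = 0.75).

t_e = 0.707 × 0.4375 = 0.3093 in; L = 26 in.
Weld metal: φR_n = 0.75 × 0.6 × 70 × 0.3093 × 26 = 253.3 kip.
Base metal (shear rupture): φR_n = 0.75 × 0.6 × 58 × 0.625 × 26 = 424.1 kip.
Governing: weld metal.

φR_n ≈ 253 kip (weld metal governs)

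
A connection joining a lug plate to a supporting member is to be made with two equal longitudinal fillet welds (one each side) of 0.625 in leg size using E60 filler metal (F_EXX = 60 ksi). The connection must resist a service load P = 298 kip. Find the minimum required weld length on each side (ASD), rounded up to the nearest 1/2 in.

Throat t_e = 0.707 × 0.625 = 0.4419 in.
r_n/Ω = (0.6 × 60 × 0.4419) / 2.0 = 7.954 kip/in.
L_req = P / (r_n/Ω) = 298 / 7.954 = 37.47 in total.
Per side: 37.47 / 2 = 18.73 in.
Round up → use L = 19 in on each side.

L = 19 in on each side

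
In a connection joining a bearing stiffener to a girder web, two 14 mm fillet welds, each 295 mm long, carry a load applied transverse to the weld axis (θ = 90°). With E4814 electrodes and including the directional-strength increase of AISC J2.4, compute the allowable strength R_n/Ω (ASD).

R_n/Ω ≈ 1260 kN

E48XX → F_EXX = 480 MPa.
t_e = 0.707 × 14 = 9.898 mm; A_we = 9.898 × 590 = 5840 mm².
Directional factor: 1.0 + 0.5 sin^1.5(90°) = 1.5.
F_nw = 0.6 × 480 × 1.5 = 432 MPa.
R_n/Ω = (432 × 5840) / 2.0 × 10⁻³ = 1261 kN.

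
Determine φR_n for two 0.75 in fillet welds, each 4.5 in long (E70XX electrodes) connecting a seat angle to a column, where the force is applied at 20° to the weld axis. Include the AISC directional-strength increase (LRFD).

φR_n ≈ 165 kip

E70XX → F_EXX = 70 ksi.
t_e = 0.707 × 0.75 = 0.5302 in; A_we = 0.5302 × 9 = 4.772 in².
Directional factor: 1.0 + 0.5 sin^1.5(20°) = 1.1.
F_nw = 0.6 × 70 × 1.1 = 46.2 ksi.
φR_n = 0.75 × 46.2 × 4.772 = 165.4 kip.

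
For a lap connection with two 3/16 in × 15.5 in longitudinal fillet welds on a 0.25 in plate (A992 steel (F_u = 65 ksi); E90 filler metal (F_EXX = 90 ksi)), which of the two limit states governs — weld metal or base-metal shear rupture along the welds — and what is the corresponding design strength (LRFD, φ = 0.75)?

t_e = 0.707 × 0.1875 = 0.1326 in; L = 31 in.
Weld metal: φR_n = 0.75 × 0.6 × 90 × 0.1326 × 31 = 166.4 kips.
Base metal (shear rupture): φR_n = 0.75 × 0.6 × 65 × 0.25 × 31 = 226.7 kips.
Governing: weld metal.

φR_n ≈ 166 kips (weld metal governs)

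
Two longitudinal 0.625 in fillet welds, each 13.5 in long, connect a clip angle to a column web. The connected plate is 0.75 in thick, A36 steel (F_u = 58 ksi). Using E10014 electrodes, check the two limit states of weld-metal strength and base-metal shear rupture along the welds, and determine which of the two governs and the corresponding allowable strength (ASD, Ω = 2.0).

R_n/Ω ≈ 352 kips (base-metal shear rupture governs)

E100XX → F_EXX = 100 ksi.
t_e = 0.707 × 0.625 = 0.4419 in; L = 27 in.
Weld metal: R_n/Ω = (1/2.0) × 0.6 × 100 × 0.4419 × 27 = 357.9 kips.
Base metal (shear rupture): R_n/Ω = (1/2.0) × 0.6 × 58 × 0.75 × 27 = 352.3 kips.
Governing: base-metal shear rupture.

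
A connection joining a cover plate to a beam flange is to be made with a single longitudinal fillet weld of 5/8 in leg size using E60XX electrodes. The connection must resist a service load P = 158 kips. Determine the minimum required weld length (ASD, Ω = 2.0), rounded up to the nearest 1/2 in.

L = 20 in

E60XX → F_EXX = 60 ksi.
Throat t_e = 0.707 × 0.625 = 0.4419 in.
r_n/Ω = (0.6 × 60 × 0.4419) / 2.0 = 7.954 kip/in.
L_req = P / (r_n/Ω) = 158 / 7.954 = 19.86 in total.
Round up → use L = 20 in.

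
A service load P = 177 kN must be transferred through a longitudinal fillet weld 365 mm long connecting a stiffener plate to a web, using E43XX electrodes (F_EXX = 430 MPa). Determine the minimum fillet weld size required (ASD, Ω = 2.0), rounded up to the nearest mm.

w = 6 mm

Total weld length L = 365 mm.
Required throat t_e = P × Ω / (0.6 F_EXX × L) = 177 × 2.0 / (0.6 × 430 × 365 × 10⁻³) = 3.759 mm.
Required leg w = t_e / 0.707 = 5.317 mm → use 6 mm.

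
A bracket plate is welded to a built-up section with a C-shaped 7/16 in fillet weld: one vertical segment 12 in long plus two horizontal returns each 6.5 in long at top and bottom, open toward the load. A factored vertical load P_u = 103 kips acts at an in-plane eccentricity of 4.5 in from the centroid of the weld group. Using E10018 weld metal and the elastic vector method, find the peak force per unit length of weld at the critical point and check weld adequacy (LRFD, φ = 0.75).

E100XX → F_EXX = 100 ksi.
Total weld length L_w = 25 in. Treat welds as unit-width lines.
Centroid: x̄ = 2×6.5×3.25 / 25 = 1.69 in from the vertical weld.
Polar moment about centroid: J = I_x + I_y = [12³/12 + 2×6.5×6²] + [12×1.69² + 2(6.5³/12 + 6.5×1.56²)] = 723.7 in³.
Direct shear f_v = P/L_w = 103 / 25 = 4.12 kip/in (vertical).
Torsion M = P·e = 103 × 4.5 = 463.5 kip·in.
Critical point at (x, y) = (4.81, 6) from centroid. f_tx = M·y/J = 3.843 kip/in; f_ty = M·x/J = 3.081 kip/in.
Resultant f_max = √[f_tx² + (f_v + f_ty)²] = √[3.843² + (4.12 + 3.081)²] = 8.162 kip/in.
Capacity per unit length: φr_n = 0.75 × 0.6 × 100 × (0.707 × 0.4375) = 13.92 kip/in.
8.162 ≤ 13.92 → adequate.

f_max ≈ 8.16 kip/in; adequate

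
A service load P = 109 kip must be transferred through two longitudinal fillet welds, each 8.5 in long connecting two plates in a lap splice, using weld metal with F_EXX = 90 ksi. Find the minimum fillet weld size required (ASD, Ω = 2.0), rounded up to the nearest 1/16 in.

w = 3/8 in

Total weld length L = 17 in.
Required throat t_e = P × Ω / (0.6 F_EXX × L) = 109 × 2.0 / (0.6 × 90 × 17) = 0.2375 in.
Required leg w = t_e / 0.707 = 0.3359 in → use 3/8 in.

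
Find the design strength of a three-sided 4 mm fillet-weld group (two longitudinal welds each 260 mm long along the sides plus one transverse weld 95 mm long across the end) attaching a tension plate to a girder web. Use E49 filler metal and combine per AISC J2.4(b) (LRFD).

E49XX → F_EXX = 490 MPa.
t_e = 0.707 × 4 = 2.828 mm.
R_nwl = 0.6 × 490 × 2.828 × 520 × 10⁻³ = 432.3 kN (longitudinal, 2 welds).
R_nwt = 0.6 × 490 × 2.828 × 95 × 10⁻³ = 78.99 kN (transverse, base value).
(i) R_nwl + R_nwt = 511.3 kN; (ii) 0.85 R_nwl + 1.5 R_nwt = 486 kN.
R_n = max = 511.3 kN [governs: (i)]; φR_n = 383.5 kN.

φR_n ≈ 383 kN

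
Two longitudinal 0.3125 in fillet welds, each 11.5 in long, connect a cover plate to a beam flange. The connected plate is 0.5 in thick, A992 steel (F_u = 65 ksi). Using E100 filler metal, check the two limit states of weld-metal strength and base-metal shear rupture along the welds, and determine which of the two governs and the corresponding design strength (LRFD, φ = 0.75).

φR_n ≈ 229 kips (weld metal governs)

E100XX → F_EXX = 100 ksi.
t_e = 0.707 × 0.3125 = 0.2209 in; L = 23 in.
Weld metal: φR_n = 0.75 × 0.6 × 100 × 0.2209 × 23 = 228.7 kips.
Base metal (shear rupture): φR_n = 0.75 × 0.6 × 65 × 0.5 × 23 = 336.4 kips.
Governing: weld metal.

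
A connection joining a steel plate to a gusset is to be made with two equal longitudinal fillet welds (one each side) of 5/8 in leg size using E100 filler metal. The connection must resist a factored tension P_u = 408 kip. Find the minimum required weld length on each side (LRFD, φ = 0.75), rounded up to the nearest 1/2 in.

L = 10.5 in on each side

E100XX → F_EXX = 100 ksi.
Throat t_e = 0.707 × 0.625 = 0.4419 in.
φr_n = 0.75 × 0.6 × 100 × 0.4419 = 19.88 kip/in.
L_req = P_u / φr_n = 408 / 19.88 = 20.52 in total.
Per side: 20.52 / 2 = 10.26 in.
Round up → use L = 10.5 in on each side.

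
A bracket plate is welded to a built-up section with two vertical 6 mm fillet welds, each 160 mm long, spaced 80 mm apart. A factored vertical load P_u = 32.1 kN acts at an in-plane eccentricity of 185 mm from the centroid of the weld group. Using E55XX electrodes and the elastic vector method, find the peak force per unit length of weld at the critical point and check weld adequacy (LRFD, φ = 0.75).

E55XX → F_EXX = 550 MPa.
Total weld length L_w = 320 mm. Treat welds as unit-width lines.
Polar moment about centroid: J = 2[d³/12 + d(b/2)²] = 2[160³/12 + 160×40²] = 1195000 mm³.
Direct shear f_v = P/L_w = 32.1×10³ / 320 = 100.3 N/mm (vertical).
Torsion M = P·e = 32.1×10³ × 185 = 5938500 N·mm.
Critical point at (x, y) = (40, 80) from centroid. f_tx = M·y/J = 397.7 N/mm; f_ty = M·x/J = 198.8 N/mm.
Resultant f_max = √[f_tx² + (f_v + f_ty)²] = √[397.7² + (100.3 + 198.8)²] = 497.6 N/mm.
Capacity per unit length: φr_n = 0.75 × 0.6 × 550 × (0.707 × 6) = 1050 N/mm.
497.6 ≤ 1050 → adequate.

f_max ≈ 498 N/mm; adequate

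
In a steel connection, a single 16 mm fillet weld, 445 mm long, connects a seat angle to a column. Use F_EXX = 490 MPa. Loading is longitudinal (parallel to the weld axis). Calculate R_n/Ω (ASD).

R_n/Ω ≈ 740 kN

Effective throat t_e = 0.707 × 16 = 11.31 mm.
Total length L = 445 mm; A_we = 11.31 × 445 = 5034 mm².
F_nw = 0.6 F_EXX = 0.6 × 490 = 294 MPa.
R_n = 294 × 5034 × 10⁻³ = 1480 kN; R_n/Ω = 1480/2.0 = 740 kN.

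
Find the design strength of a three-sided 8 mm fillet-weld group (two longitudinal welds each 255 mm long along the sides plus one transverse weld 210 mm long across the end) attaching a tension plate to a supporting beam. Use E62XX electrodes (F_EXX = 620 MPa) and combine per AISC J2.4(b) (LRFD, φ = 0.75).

t_e = 0.707 × 8 = 5.656 mm.
R_nwl = 0.6 × 620 × 5.656 × 510 × 10⁻³ = 1073 kN (longitudinal, 2 welds).
R_nwt = 0.6 × 620 × 5.656 × 210 × 10⁻³ = 441.8 kN (transverse, base value).
(i) R_nwl + R_nwt = 1515 kN; (ii) 0.85 R_nwl + 1.5 R_nwt = 1575 kN.
R_n = max = 1575 kN [governs: (ii)]; φR_n = 1181 kN.

φR_n ≈ 1180 kN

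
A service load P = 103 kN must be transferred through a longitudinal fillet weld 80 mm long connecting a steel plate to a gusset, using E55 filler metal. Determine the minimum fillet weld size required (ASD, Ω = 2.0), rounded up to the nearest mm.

E55XX → F_EXX = 550 MPa.
Total weld length L = 80 mm.
Required throat t_e = P × Ω / (0.6 F_EXX × L) = 103 × 2.0 / (0.6 × 550 × 80 × 10⁻³) = 7.803 mm.
Required leg w = t_e / 0.707 = 11.04 mm → use 12 mm.

w = 12 mm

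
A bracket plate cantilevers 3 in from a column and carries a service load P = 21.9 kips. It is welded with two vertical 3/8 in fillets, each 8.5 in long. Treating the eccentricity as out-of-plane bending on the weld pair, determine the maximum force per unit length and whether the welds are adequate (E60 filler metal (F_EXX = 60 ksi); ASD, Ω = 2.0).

f_max ≈ 3.02 kip/in; adequate

L_w = 2 × 8.5 = 17 in; section modulus (unit throat) S = 2 × L²/6 = 24.08 in².
Direct shear f_v = P/L_w = 21.9/17 = 1.288 kip/in.
Moment M = P × e = 21.9 × 3 = 65.7 kip·in; bending f_b = M/S = 2.728 kip/in.
f_max = √(f_v² + f_b²) = √(1.288² + 2.728²) = 3.017 kip/in.
r_n/Ω = (1/2.0) × 0.6 × 60 × (0.707 × 0.375) = 4.772 kip/in → adequate.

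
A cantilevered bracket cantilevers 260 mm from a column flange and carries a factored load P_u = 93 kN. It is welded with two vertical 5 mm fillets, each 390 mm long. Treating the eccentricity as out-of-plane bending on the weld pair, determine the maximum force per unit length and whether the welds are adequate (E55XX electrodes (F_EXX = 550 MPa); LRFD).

f_max ≈ 492 N/mm; adequate

L_w = 2 × 390 = 780 mm; section modulus (unit throat) S = 2 × L²/6 = 50700 mm².
Direct shear f_v = P/L_w = 93×10³/780 = 119.2 N/mm.
Moment M = P × e = 93×10³ × 260 = 24180000 N·mm; bending f_b = M/S = 476.9 N/mm.
f_max = √(f_v² + f_b²) = √(119.2² + 476.9²) = 491.6 N/mm.
φr_n = 0.75 × 0.6 × 550 × (0.707 × 5) = 874.9 N/mm → adequate.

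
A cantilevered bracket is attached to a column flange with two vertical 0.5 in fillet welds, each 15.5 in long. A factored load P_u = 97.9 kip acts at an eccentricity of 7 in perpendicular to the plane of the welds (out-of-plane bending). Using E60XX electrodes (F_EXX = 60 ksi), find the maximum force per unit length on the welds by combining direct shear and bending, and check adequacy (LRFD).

f_max ≈ 9.12 kip/in; adequate

L_w = 2 × 15.5 = 31 in; section modulus (unit throat) S = 2 × L²/6 = 80.08 in².
Direct shear f_v = P/L_w = 97.9/31 = 3.158 kip/in.
Moment M = P × e = 97.9 × 7 = 685.3 kip·in; bending f_b = M/S = 8.557 kip/in.
f_max = √(f_v² + f_b²) = √(3.158² + 8.557²) = 9.121 kip/in.
φr_n = 0.75 × 0.6 × 60 × (0.707 × 0.5) = 9.544 kip/in → adequate.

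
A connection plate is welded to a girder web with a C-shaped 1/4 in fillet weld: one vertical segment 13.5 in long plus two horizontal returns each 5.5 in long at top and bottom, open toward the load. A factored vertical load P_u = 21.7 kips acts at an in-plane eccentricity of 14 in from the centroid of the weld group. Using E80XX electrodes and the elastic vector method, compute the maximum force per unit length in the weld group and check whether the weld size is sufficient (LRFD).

f_max ≈ 3.66 kip/in; adequate

E80XX → F_EXX = 80 ksi.
Total weld length L_w = 24.5 in. Treat welds as unit-width lines.
Centroid: x̄ = 2×5.5×2.75 / 24.5 = 1.235 in from the vertical weld.
Polar moment about centroid: J = I_x + I_y = [13.5³/12 + 2×5.5×6.75²] + [13.5×1.235² + 2(5.5³/12 + 5.5×1.515²)] = 779.8 in³.
Direct shear f_v = P/L_w = 21.7 / 24.5 = 0.8857 kip/in (vertical).
Torsion M = P·e = 21.7 × 14 = 303.8 kip·in.
Critical point at (x, y) = (4.265, 6.75) from centroid. f_tx = M·y/J = 2.63 kip/in; f_ty = M·x/J = 1.662 kip/in.
Resultant f_max = √[f_tx² + (f_v + f_ty)²] = √[2.63² + (0.8857 + 1.662)²] = 3.661 kip/in.
Capacity per unit length: φr_n = 0.75 × 0.6 × 80 × (0.707 × 0.25) = 6.363 kip/in.
3.661 ≤ 6.363 → adequate.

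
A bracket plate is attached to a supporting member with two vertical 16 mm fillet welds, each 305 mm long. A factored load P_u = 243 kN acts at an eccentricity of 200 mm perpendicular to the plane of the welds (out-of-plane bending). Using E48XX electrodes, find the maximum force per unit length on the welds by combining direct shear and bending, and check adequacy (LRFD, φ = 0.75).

f_max ≈ 1620 N/mm; adequate

E48XX → F_EXX = 480 MPa.
L_w = 2 × 305 = 610 mm; section modulus (unit throat) S = 2 × L²/6 = 31010 mm².
Direct shear f_v = P/L_w = 243×10³/610 = 398.4 N/mm.
Moment M = P × e = 243×10³ × 200 = 48600000 N·mm; bending f_b = M/S = 1567 N/mm.
f_max = √(f_v² + f_b²) = √(398.4² + 1567²) = 1617 N/mm.
φr_n = 0.75 × 0.6 × 480 × (0.707 × 16) = 2443 N/mm → adequate.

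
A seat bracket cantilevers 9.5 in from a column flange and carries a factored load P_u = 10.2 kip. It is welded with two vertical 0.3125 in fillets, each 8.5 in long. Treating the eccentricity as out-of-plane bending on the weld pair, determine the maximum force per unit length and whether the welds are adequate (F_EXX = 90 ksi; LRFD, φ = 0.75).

f_max ≈ 4.07 kip/in; adequate

L_w = 2 × 8.5 = 17 in; section modulus (unit throat) S = 2 × L²/6 = 24.08 in².
Direct shear f_v = P/L_w = 10.2/17 = 0.6 kip/in.
Moment M = P × e = 10.2 × 9.5 = 96.9 kip·in; bending f_b = M/S = 4.024 kip/in.
f_max = √(f_v² + f_b²) = √(0.6² + 4.024²) = 4.068 kip/in.
φr_n = 0.75 × 0.6 × 90 × (0.707 × 0.3125) = 8.948 kip/in → adequate.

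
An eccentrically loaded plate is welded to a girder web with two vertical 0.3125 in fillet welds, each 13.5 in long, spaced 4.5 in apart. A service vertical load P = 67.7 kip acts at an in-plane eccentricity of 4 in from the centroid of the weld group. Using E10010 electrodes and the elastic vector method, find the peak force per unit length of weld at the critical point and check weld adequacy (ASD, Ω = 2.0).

E100XX → F_EXX = 100 ksi.
Total weld length L_w = 27 in. Treat welds as unit-width lines.
Polar moment about centroid: J = 2[d³/12 + d(b/2)²] = 2[13.5³/12 + 13.5×2.25²] = 546.8 in³.
Direct shear f_v = P/L_w = 67.7 / 27 = 2.507 kip/in (vertical).
Torsion M = P·e = 67.7 × 4 = 270.8 kip·in.
Critical point at (x, y) = (2.25, 6.75) from centroid. f_tx = M·y/J = 3.343 kip/in; f_ty = M·x/J = 1.114 kip/in.
Resultant f_max = √[f_tx² + (f_v + f_ty)²] = √[3.343² + (2.507 + 1.114)²] = 4.929 kip/in.
Capacity per unit length: r_n/Ω = (1/2.0) × 0.6 × 100 × (0.707 × 0.3125) = 6.628 kip/in.
4.929 ≤ 6.628 → adequate.

f_max ≈ 4.93 kip/in; adequate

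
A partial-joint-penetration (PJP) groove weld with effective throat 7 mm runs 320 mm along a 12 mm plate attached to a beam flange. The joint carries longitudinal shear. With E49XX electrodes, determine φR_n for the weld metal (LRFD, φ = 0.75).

E49XX → F_EXX = 490 MPa.
Effective throat (given) t_e = 7 mm.
A_we = 7 × 320 = 2240 mm².
F_nw = 0.6 F_EXX = 294 MPa.
φR_n = 0.75 × 294 × 2240 × 10⁻³ = 493.9 kN.

φR_n ≈ 494 kN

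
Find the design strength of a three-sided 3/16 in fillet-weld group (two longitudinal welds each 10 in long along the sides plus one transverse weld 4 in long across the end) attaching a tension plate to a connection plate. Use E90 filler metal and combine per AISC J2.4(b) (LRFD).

φR_n ≈ 129 kip

E90XX → F_EXX = 90 ksi.
t_e = 0.707 × 0.1875 = 0.1326 in.
R_nwl = 0.6 × 90 × 0.1326 × 20 = 143.2 kip (longitudinal, 2 welds).
R_nwt = 0.6 × 90 × 0.1326 × 4 = 28.63 kip (transverse, base value).
(i) R_nwl + R_nwt = 171.8 kip; (ii) 0.85 R_nwl + 1.5 R_nwt = 164.6 kip.
R_n = max = 171.8 kip [governs: (i)]; φR_n = 128.9 kip.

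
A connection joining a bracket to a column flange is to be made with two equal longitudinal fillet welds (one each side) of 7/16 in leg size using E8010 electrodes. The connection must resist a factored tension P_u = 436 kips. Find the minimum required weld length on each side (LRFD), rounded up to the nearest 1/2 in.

L = 20 in on each side

E80XX → F_EXX = 80 ksi.
Throat t_e = 0.707 × 0.4375 = 0.3093 in.
φr_n = 0.75 × 0.6 × 80 × 0.3093 = 11.14 kips/in.
L_req = P_u / φr_n = 436 / 11.14 = 39.15 in total.
Per side: 39.15 / 2 = 19.58 in.
Round up → use L = 20 in on each side.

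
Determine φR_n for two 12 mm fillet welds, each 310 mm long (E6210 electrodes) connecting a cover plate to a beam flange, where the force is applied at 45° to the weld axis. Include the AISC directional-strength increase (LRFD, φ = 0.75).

E62XX → F_EXX = 620 MPa.
t_e = 0.707 × 12 = 8.484 mm; A_we = 8.484 × 620 = 5260 mm².
Directional factor: 1.0 + 0.5 sin^1.5(45°) = 1.297.
F_nw = 0.6 × 620 × 1.297 = 482.6 MPa.
φR_n = 0.75 × 482.6 × 5260 × 10⁻³ = 1904 kN.

φR_n ≈ 1900 kN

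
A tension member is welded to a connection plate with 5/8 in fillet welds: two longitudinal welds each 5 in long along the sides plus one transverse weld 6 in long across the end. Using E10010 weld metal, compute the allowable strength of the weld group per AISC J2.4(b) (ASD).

R_n/Ω ≈ 232 kips

E100XX → F_EXX = 100 ksi.
t_e = 0.707 × 0.625 = 0.4419 in.
R_nwl = 0.6 × 100 × 0.4419 × 10 = 265.1 kips (longitudinal, 2 welds).
R_nwt = 0.6 × 100 × 0.4419 × 6 = 159.1 kips (transverse, base value).
(i) R_nwl + R_nwt = 424.2 kips; (ii) 0.85 R_nwl + 1.5 R_nwt = 464 kips.
R_n = max = 464 kips [governs: (ii)]; R_n/Ω = 232 kips.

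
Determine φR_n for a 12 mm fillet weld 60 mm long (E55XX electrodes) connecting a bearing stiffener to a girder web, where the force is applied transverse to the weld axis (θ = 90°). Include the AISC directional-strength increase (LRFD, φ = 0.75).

φR_n ≈ 189 kN

E55XX → F_EXX = 550 MPa.
t_e = 0.707 × 12 = 8.484 mm; A_we = 8.484 × 60 = 509 mm².
Directional factor: 1.0 + 0.5 sin^1.5(90°) = 1.5.
F_nw = 0.6 × 550 × 1.5 = 495 MPa.
φR_n = 0.75 × 495 × 509 × 10⁻³ = 189 kN.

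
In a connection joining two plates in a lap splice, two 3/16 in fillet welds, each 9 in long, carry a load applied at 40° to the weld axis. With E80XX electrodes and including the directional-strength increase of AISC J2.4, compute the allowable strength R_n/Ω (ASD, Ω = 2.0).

E80XX → F_EXX = 80 ksi.
t_e = 0.707 × 0.1875 = 0.1326 in; A_we = 0.1326 × 18 = 2.386 in².
Directional factor: 1.0 + 0.5 sin^1.5(40°) = 1.258.
F_nw = 0.6 × 80 × 1.258 = 60.37 ksi.
R_n/Ω = (60.37 × 2.386) / 2.0 = 72.02 kip.

R_n/Ω ≈ 72 kip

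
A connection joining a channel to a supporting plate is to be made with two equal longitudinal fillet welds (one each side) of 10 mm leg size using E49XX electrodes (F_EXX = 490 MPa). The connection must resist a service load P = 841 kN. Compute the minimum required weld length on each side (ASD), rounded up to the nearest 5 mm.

Throat t_e = 0.707 × 10 = 7.07 mm.
r_n/Ω = (0.6 × 490 × 7.07) / 2.0 = 1039 N/mm = 1.039 kN/mm.
L_req = P / (r_n/Ω) = 841 / 1.039 = 809.2 mm total.
Per side: 809.2 / 2 = 404.6 mm.
Round up → use L = 405 mm on each side.

L = 405 mm on each side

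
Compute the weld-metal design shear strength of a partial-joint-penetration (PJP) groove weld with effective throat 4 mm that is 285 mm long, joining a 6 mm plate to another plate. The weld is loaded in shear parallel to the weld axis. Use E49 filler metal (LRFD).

E49XX → F_EXX = 490 MPa.
Effective throat (given) t_e = 4 mm.
A_we = 4 × 285 = 1140 mm².
F_nw = 0.6 F_EXX = 294 MPa.
φR_n = 0.75 × 294 × 1140 × 10⁻³ = 251.4 kN.

φR_n ≈ 251 kN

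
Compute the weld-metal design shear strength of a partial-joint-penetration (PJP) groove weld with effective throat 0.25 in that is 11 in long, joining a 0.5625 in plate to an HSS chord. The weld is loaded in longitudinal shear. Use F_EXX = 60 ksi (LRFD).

φR_n ≈ 74.2 kip

Effective throat (given) t_e = 0.25 in.
A_we = 0.25 × 11 = 2.75 in².
F_nw = 0.6 F_EXX = 36 ksi.
φR_n = 0.75 × 36 × 2.75 = 74.25 kip.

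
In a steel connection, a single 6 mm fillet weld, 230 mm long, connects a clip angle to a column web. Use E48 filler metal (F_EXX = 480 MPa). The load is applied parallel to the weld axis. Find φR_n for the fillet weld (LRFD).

Effective throat t_e = 0.707 × 6 = 4.242 mm.
Total length L = 230 mm; A_we = 4.242 × 230 = 975.7 mm².
F_nw = 0.6 F_EXX = 0.6 × 480 = 288 MPa.
φR_n = 0.75 × 288 × 975.7 × 10⁻³ = 210.7 kN.

φR_n ≈ 211 kN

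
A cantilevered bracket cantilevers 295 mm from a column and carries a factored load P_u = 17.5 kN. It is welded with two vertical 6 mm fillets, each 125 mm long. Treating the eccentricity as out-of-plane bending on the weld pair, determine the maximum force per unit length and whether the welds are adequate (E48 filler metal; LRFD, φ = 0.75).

f_max ≈ 994 N/mm; NOT adequate

E48XX → F_EXX = 480 MPa.
L_w = 2 × 125 = 250 mm; section modulus (unit throat) S = 2 × L²/6 = 5208 mm².
Direct shear f_v = P/L_w = 17.5×10³/250 = 70 N/mm.
Moment M = P × e = 17.5×10³ × 295 = 5162500 N·mm; bending f_b = M/S = 991.2 N/mm.
f_max = √(f_v² + f_b²) = √(70² + 991.2²) = 993.7 N/mm.
φr_n = 0.75 × 0.6 × 480 × (0.707 × 6) = 916.3 N/mm → NOT adequate.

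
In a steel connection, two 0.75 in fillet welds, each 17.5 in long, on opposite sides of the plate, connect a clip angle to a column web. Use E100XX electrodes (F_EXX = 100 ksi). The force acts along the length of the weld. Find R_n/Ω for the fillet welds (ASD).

R_n/Ω ≈ 557 kip

Effective throat t_e = 0.707 × 0.75 = 0.5302 in.
Total length L = 35 in; A_we = 0.5302 × 35 = 18.56 in².
F_nw = 0.6 F_EXX = 0.6 × 100 = 60 ksi.
R_n = 60 × 18.56 = 1114 kip; R_n/Ω = 1114/2.0 = 556.8 kip.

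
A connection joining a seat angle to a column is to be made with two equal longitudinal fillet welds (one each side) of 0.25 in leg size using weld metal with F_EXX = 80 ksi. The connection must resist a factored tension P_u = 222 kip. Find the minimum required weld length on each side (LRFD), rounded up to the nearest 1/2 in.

Throat t_e = 0.707 × 0.25 = 0.1767 in.
φr_n = 0.75 × 0.6 × 80 × 0.1767 = 6.363 kip/in.
L_req = P_u / φr_n = 222 / 6.363 = 34.89 in total.
Per side: 34.89 / 2 = 17.44 in.
Round up → use L = 17.5 in on each side.

L = 17.5 in on each side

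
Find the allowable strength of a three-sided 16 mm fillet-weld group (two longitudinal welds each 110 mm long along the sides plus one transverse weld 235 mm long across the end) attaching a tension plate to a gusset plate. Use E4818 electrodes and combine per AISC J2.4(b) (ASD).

R_n/Ω ≈ 879 kN

E48XX → F_EXX = 480 MPa.
t_e = 0.707 × 16 = 11.31 mm.
R_nwl = 0.6 × 480 × 11.31 × 220 × 10⁻³ = 716.7 kN (longitudinal, 2 welds).
R_nwt = 0.6 × 480 × 11.31 × 235 × 10⁻³ = 765.6 kN (transverse, base value).
(i) R_nwl + R_nwt = 1482 kN; (ii) 0.85 R_nwl + 1.5 R_nwt = 1758 kN.
R_n = max = 1758 kN [governs: (ii)]; R_n/Ω = 878.8 kN.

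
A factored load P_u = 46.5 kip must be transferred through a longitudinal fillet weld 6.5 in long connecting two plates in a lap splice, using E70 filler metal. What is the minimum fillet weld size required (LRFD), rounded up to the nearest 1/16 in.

E70XX → F_EXX = 70 ksi.
Total weld length L = 6.5 in.
Required throat t_e = P_u / (φ × 0.6 F_EXX × L) = 46.5 / (0.75 × 0.6 × 70 × 6.5) = 0.2271 in.
Required leg w = t_e / 0.707 = 0.3212 in → use 3/8 in.

w = 3/8 in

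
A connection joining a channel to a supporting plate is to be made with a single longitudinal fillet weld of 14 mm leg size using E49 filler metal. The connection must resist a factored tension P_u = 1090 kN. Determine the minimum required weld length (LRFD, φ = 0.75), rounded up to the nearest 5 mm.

L = 500 mm

E49XX → F_EXX = 490 MPa.
Throat t_e = 0.707 × 14 = 9.898 mm.
φr_n = 0.75 × 0.6 × 490 × 9.898 × 10⁻³ = 2.183 kN/mm.
L_req = P_u / φr_n = 1090 / 2.183 = 499.4 mm total.
Round up → use L = 500 mm.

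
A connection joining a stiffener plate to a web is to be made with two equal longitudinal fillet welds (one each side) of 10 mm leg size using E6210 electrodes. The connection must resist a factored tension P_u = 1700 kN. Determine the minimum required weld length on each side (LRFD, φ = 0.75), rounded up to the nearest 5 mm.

E62XX → F_EXX = 620 MPa.
Throat t_e = 0.707 × 10 = 7.07 mm.
φr_n = 0.75 × 0.6 × 620 × 7.07 × 10⁻³ = 1.973 kN/mm.
L_req = P_u / φr_n = 1700 / 1.973 = 861.8 mm total.
Per side: 861.8 / 2 = 430.9 mm.
Round up → use L = 435 mm on each side.

L = 435 mm on each side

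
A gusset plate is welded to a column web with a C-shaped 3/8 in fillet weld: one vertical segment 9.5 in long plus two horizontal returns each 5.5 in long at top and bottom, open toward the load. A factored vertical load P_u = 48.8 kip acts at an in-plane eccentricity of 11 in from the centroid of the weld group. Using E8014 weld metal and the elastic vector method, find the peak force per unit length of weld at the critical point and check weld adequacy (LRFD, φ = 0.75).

E80XX → F_EXX = 80 ksi.
Total weld length L_w = 20.5 in. Treat welds as unit-width lines.
Centroid: x̄ = 2×5.5×2.75 / 20.5 = 1.476 in from the vertical weld.
Polar moment about centroid: J = I_x + I_y = [9.5³/12 + 2×5.5×4.75²] + [9.5×1.476² + 2(5.5³/12 + 5.5×1.274²)] = 385.9 in³.
Direct shear f_v = P/L_w = 48.8 / 20.5 = 2.38 kip/in (vertical).
Torsion M = P·e = 48.8 × 11 = 536.8 kip·in.
Critical point at (x, y) = (4.024, 4.75) from centroid. f_tx = M·y/J = 6.607 kip/in; f_ty = M·x/J = 5.598 kip/in.
Resultant f_max = √[f_tx² + (f_v + f_ty)²] = √[6.607² + (2.38 + 5.598)²] = 10.36 kip/in.
Capacity per unit length: φr_n = 0.75 × 0.6 × 80 × (0.707 × 0.375) = 9.544 kip/in.
10.36 > 9.544 → NOT adequate.

f_max ≈ 10.4 kip/in; NOT adequate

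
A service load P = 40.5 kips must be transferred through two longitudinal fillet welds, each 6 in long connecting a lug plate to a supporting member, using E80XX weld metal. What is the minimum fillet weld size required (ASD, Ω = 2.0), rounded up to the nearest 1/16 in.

E80XX → F_EXX = 80 ksi.
Total weld length L = 12 in.
Required throat t_e = P × Ω / (0.6 F_EXX × L) = 40.5 × 2.0 / (0.6 × 80 × 12) = 0.1406 in.
Required leg w = t_e / 0.707 = 0.1989 in → use 1/4 in.

w = 1/4 in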